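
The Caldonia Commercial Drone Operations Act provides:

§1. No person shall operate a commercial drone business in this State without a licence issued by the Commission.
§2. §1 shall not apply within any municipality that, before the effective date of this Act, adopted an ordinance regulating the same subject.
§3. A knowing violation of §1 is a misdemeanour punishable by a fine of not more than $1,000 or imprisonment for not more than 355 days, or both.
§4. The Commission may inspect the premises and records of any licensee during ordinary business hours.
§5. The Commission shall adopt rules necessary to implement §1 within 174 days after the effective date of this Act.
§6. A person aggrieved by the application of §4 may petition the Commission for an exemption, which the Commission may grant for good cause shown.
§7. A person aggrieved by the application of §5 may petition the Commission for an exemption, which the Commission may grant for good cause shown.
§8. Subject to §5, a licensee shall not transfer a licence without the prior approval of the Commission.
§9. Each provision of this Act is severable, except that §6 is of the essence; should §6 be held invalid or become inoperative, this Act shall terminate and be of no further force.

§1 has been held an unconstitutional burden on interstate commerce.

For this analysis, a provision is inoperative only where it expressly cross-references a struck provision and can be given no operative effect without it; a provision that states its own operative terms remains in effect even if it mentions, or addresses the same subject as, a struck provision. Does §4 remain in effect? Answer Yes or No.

§1 is struck. §2 operates only by reference to §1, so it falls with §1. §3 has no operative effect of its own apart from §1 and is therefore inoperative. §5 merely fixes the rulemaking mandate for §1; with §1 gone it has nothing to operate on and falls away. §7 operates only by reference to §5, so it falls with §5. §8 mentions §5 but its own obligation stands independently of §5, so §8 is not affected. §9 makes §6 an essential term, but §6 is unaffected, so the severability proviso in §9 preserves the remaining provisions. §4, §6, §8, and §9 remain in effect. §4 is among the surviving provisions, so the answer is yes.

Yes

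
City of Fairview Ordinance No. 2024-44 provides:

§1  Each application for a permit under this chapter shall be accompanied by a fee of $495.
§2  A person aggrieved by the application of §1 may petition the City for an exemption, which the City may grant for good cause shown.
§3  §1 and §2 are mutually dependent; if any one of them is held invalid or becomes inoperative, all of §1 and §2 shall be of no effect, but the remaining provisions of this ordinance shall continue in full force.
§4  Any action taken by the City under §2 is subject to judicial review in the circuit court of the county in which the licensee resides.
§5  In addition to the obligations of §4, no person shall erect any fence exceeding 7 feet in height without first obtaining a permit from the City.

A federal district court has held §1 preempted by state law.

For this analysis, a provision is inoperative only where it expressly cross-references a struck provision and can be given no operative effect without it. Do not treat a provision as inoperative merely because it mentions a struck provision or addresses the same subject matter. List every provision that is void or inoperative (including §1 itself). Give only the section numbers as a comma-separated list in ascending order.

1, 2, 4

§1 is struck. §2 operates only by reference to §1, so it falls with §1. §4 merely fixes the judicial-review right for §2; with §2 gone it has nothing to operate on and falls away. §5 mentions §4 but its own obligation stands independently of §4, so §5 is not affected. §3 declares §1 and §2 mutually dependent; since one of them has fallen, all of them are of no effect. The remainder continues in force under §3. That leaves §3 and §5 in effect.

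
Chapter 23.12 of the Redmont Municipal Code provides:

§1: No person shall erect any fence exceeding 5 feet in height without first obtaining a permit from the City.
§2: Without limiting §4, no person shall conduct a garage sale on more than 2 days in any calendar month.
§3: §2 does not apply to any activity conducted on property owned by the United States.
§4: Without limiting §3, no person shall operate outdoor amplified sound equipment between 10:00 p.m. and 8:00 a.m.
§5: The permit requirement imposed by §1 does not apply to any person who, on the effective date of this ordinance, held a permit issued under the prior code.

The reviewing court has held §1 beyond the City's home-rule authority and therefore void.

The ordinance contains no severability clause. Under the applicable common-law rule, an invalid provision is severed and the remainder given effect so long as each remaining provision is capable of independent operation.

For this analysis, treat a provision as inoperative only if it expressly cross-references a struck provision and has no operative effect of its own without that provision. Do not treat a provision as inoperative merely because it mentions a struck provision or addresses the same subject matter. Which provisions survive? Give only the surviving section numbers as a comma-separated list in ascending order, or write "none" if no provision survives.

§1 is struck. §5 has no operative effect of its own apart from §1 and is therefore inoperative. Under the stated default rule, only provisions that cannot operate independently fall away; the rest are enforced. The provisions still in force are §2, §3, and §4.

2, 3, 4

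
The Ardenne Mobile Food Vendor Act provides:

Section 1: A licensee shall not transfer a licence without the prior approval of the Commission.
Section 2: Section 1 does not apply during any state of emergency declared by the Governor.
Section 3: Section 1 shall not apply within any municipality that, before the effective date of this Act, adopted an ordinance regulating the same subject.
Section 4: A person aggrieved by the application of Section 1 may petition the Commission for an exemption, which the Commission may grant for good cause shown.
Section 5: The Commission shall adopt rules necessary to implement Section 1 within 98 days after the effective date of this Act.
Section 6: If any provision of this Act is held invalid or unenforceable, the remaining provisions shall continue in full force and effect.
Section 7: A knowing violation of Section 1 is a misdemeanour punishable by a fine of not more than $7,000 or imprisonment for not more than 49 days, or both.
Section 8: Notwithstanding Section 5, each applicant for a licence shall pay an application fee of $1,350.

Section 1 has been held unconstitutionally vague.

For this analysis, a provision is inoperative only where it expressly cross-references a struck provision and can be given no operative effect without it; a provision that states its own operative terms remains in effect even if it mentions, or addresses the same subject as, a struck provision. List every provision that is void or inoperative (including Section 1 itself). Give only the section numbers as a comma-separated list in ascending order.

Section 1 is struck. Section 2 has no operative effect of its own apart from Section 1 and is therefore inoperative. Section 3 has no operative effect of its own apart from Section 1 and is therefore inoperative. Section 4 has no operative effect of its own apart from Section 1 and is therefore inoperative. The only function of Section 5 is the rulemaking mandate for Section 1, so it cannot stand once Section 1 is removed. The only function of Section 7 is the criminal penalty for violating Section 1, so it cannot stand once Section 1 is removed. Although Section 8 refers to Section 5, its operative terms do not depend on Section 5, so it remains in effect. Under the severability clause in Section 6, the remaining provisions continue in force. The provisions still in force are Section 6 and Section 8.

1, 2, 3, 4, 5, 7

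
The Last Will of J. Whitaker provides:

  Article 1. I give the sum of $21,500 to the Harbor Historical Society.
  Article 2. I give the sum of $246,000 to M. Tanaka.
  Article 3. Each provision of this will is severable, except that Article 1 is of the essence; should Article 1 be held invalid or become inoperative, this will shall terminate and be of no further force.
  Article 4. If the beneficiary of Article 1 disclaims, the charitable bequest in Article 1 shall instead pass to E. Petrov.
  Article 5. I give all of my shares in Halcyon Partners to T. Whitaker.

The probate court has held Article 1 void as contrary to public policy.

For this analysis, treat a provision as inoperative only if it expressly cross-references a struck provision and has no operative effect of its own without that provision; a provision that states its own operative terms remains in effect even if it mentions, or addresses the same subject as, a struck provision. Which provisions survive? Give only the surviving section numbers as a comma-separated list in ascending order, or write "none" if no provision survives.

none

Article 1 is struck. The only function of Article 4 is the alternative disposition for Article 1, so it cannot stand once Article 1 is removed. Article 3 makes Article 1 an essential term, and Article 1 is the provision held invalid; under Article 3, the entire will is therefore void. No provision of the will survives.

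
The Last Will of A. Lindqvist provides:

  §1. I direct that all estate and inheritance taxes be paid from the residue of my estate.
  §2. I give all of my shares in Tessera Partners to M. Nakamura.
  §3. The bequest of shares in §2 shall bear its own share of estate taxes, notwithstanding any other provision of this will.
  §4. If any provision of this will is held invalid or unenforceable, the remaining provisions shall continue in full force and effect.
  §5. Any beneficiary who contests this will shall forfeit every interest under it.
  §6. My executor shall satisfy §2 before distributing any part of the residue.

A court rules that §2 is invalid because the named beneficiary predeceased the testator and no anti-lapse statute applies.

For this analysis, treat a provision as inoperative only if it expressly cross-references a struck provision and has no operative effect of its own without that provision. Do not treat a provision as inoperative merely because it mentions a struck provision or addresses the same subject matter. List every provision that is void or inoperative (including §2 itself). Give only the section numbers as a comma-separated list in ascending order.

§2 is struck. §3 has no operative effect of its own apart from §2 and is therefore inoperative. The only function of §6 is the priority direction for §2, so it cannot stand once §2 is removed. Under the severability clause in §4, the remaining provisions continue in force. §1, §4, and §5 remain in effect.

2, 3, 6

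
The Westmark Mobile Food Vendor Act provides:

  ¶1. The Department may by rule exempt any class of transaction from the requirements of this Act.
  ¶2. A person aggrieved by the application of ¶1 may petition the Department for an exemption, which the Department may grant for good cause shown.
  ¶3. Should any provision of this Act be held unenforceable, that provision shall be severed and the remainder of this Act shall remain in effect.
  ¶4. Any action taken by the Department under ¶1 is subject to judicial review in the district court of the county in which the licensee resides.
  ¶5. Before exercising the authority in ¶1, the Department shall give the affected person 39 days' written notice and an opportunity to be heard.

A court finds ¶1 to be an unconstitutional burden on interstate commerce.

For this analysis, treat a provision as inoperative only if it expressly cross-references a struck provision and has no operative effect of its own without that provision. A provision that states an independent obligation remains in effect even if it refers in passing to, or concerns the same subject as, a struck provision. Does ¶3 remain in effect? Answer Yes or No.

¶1 is struck. ¶2 has no operative effect of its own apart from ¶1 and is therefore inoperative. ¶4 merely fixes the judicial-review right for ¶1; with ¶1 gone it has nothing to operate on and falls away. ¶5 merely fixes the notice-and-hearing requirement for ¶1; with ¶1 gone it has nothing to operate on and falls away. Under the severability clause in ¶3, the remaining provisions continue in force. Only ¶3 remains in effect. ¶3 is among the surviving provisions, so the answer is yes.

Yes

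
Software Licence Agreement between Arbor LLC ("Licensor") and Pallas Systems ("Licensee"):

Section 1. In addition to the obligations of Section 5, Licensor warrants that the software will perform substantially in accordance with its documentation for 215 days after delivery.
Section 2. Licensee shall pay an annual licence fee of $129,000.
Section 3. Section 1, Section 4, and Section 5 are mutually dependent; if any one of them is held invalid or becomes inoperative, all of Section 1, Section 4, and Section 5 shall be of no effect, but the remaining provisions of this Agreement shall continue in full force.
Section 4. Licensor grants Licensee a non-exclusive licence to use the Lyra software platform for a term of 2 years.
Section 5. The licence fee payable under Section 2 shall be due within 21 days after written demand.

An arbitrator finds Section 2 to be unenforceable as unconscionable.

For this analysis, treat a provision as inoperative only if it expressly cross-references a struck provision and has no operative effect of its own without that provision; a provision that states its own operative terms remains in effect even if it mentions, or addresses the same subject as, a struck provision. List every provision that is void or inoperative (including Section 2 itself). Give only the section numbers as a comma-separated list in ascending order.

1, 2, 4, 5

Section 2 is struck. Section 5 does nothing except set the payment deadline for the licence fee by reference to Section 2; with Section 2 gone it has no independent effect and is inoperative. Section 3 declares Section 1, Section 4, and Section 5 mutually dependent; since one of them has fallen, all of them are of no effect. That brings down Section 1 and Section 4 as well. The remainder continues in force under Section 3. Only Section 3 remains in effect.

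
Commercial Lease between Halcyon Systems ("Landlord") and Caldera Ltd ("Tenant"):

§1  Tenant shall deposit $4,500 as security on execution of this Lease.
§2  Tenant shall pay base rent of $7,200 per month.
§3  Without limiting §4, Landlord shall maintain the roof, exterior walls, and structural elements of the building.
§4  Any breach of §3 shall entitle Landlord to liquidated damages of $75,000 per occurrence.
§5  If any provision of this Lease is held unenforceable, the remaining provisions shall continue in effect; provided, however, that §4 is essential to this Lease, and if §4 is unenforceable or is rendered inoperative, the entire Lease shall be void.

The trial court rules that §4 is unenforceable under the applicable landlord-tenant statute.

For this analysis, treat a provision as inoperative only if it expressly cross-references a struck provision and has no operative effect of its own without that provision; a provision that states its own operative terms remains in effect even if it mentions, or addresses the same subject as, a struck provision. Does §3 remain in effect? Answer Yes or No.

No

§4 is struck. No other provision's operative terms depend on §4. §5 makes §4 an essential term, and §4 is the provision held invalid; under §5, the entire Lease is therefore void. No provision of the Lease survives. §3 is among the inoperative provisions, so the answer is no.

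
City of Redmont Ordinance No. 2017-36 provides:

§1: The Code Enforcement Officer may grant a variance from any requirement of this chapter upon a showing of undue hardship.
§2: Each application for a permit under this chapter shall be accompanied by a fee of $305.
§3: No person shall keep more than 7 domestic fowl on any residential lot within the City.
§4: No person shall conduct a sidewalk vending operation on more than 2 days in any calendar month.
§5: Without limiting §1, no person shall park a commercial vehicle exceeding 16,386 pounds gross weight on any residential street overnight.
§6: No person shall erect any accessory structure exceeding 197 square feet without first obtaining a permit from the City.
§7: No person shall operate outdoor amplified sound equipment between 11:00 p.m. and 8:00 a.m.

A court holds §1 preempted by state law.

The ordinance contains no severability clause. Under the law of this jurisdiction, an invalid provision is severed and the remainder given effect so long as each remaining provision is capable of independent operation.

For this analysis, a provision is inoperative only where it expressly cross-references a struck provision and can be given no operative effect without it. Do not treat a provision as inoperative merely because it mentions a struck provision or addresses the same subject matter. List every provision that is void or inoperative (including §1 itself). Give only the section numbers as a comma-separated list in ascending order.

1

§1 is struck. §5 mentions §1 but its own obligation stands independently of §1, so §5 is not affected. Nothing else in the ordinance is defined by reference to §1. Under the stated default rule, only provisions that cannot operate independently fall away; the rest are enforced. That leaves §2, §3, §4, §5, §6, and §7 in effect.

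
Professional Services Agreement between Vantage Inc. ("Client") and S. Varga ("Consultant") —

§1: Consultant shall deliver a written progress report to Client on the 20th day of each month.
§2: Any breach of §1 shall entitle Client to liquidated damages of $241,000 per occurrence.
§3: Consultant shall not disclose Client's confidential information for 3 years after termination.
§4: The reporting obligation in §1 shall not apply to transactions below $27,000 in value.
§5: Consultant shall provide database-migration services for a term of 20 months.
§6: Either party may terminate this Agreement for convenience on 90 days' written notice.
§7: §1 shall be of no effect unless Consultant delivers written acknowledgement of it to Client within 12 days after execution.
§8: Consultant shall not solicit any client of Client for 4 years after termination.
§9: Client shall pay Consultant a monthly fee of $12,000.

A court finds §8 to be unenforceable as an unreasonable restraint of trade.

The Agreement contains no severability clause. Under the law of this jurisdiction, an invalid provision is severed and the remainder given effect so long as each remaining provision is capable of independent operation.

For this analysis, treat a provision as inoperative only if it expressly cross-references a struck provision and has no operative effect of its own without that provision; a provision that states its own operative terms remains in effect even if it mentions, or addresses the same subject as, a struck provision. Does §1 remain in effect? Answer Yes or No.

Yes

§8 is struck. Nothing else in the Agreement is defined by reference to §8. Under the stated default rule, only provisions that cannot operate independently fall away; the rest are enforced. That leaves §1, §2, §3, §4, §5, §6, §7, and §9 in effect. §1 is among the surviving provisions, so the answer is yes.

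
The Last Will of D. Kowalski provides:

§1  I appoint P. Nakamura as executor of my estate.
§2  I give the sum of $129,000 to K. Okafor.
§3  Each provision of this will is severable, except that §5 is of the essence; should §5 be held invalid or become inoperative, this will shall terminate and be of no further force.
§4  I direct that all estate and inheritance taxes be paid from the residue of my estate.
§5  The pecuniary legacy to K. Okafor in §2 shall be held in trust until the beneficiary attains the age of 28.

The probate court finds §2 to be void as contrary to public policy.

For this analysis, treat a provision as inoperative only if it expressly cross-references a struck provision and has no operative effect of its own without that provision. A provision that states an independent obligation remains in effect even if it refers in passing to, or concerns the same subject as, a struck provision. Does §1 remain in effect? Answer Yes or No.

§2 is struck. §5 operates only by reference to §2, so it falls with §2. §3 makes §5 an essential term, and §5 has been rendered inoperative by the cascade; under §3, the entire will is therefore void. No provision of the will survives. §1 is among the inoperative provisions, so the answer is no.

No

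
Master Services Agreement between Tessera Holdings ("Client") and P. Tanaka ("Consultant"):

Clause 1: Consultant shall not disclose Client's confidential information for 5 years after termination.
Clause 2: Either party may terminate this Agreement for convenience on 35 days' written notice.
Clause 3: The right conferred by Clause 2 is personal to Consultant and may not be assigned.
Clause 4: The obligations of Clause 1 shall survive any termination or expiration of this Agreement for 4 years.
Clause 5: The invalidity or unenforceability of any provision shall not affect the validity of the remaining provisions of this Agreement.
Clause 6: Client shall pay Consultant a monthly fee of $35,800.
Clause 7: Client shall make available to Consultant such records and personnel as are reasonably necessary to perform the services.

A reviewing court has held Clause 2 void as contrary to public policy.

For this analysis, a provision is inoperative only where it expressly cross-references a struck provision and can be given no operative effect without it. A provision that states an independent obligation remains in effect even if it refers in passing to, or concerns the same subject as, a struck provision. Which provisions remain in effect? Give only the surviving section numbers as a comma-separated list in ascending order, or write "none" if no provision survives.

1, 4, 5, 6, 7

Clause 2 is struck. Clause 3 merely fixes the non-assignment of Clause 2; with Clause 2 gone it has nothing to operate on and falls away. Under the severability clause in Clause 5, the remaining provisions continue in force. Clause 1, Clause 4, Clause 5, Clause 6, and Clause 7 remain in effect.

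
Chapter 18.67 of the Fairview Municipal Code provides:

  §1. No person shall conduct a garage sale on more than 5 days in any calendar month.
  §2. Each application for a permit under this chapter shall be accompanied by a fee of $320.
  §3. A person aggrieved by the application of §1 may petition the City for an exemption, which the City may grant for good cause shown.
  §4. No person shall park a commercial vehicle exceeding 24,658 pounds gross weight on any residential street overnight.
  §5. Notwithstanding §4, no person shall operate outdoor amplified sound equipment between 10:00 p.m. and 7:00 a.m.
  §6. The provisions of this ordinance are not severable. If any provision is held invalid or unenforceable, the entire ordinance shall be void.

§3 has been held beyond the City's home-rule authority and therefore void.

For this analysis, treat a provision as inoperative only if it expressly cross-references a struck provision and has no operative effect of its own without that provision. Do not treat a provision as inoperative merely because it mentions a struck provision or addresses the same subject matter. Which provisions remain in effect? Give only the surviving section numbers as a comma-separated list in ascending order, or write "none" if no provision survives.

§3 is struck. No other provision's operative terms depend on §3. §6 provides that the ordinance is not severable, so the invalidity of any one provision voids the entire ordinance. No provision of the ordinance survives.

none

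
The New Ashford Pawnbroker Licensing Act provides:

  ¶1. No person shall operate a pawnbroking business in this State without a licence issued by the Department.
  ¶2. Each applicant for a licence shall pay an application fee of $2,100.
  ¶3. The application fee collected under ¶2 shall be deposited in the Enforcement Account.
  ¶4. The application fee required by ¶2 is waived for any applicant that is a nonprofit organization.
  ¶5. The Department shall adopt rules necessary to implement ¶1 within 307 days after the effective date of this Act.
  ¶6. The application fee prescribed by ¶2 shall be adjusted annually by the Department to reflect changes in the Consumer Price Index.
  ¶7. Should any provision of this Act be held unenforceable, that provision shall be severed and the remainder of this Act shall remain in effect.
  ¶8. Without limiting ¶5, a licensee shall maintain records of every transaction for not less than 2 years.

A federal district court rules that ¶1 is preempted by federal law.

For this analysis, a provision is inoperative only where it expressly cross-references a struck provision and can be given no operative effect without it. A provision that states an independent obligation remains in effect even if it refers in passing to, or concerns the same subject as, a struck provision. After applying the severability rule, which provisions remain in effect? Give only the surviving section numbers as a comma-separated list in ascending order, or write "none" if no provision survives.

¶1 is struck. ¶5 operates only by reference to ¶1, so it falls with ¶1. ¶8 mentions ¶5 but its own obligation stands independently of ¶5, so ¶8 is not affected. Under the severability clause in ¶7, the remaining provisions continue in force. The provisions still in force are ¶2, ¶3, ¶4, ¶6, ¶7, and ¶8.

2, 3, 4, 6, 7, 8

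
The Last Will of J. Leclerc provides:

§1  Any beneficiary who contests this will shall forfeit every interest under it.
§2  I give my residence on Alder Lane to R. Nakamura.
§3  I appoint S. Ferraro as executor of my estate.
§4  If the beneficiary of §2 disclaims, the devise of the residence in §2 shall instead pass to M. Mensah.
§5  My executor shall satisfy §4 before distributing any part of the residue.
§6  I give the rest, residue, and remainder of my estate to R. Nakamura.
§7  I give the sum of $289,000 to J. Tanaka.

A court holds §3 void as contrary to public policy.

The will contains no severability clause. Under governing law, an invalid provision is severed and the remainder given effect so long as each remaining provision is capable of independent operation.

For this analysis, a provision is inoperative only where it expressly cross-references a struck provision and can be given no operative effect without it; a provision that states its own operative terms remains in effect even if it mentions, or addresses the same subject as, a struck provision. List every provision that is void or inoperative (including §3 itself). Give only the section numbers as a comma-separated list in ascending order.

3

§3 is struck. Nothing else in the will is defined by reference to §3. Under the stated default rule, only provisions that cannot operate independently fall away; the rest are enforced. The provisions still in force are §1, §2, §4, §5, §6, and §7.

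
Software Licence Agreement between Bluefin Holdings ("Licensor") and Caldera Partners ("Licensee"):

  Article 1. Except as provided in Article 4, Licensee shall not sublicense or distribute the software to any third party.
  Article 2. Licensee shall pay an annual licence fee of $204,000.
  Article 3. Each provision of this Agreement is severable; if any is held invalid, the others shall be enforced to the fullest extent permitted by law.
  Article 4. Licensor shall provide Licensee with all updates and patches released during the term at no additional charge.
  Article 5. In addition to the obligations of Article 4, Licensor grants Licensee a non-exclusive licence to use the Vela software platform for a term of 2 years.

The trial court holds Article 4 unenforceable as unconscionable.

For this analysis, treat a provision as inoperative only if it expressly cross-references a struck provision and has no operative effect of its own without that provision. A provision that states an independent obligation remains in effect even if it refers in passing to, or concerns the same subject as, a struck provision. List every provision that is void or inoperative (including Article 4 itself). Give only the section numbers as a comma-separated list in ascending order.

Article 4 is struck. Article 5 mentions Article 4 but its own obligation stands independently of Article 4, so Article 5 is not affected. Article 1 mentions Article 4 but its own obligation stands independently of Article 4, so Article 1 is not affected. Nothing else in the Agreement is defined by reference to Article 4. Under the severability clause in Article 3, the remaining provisions continue in force. The provisions still in force are Article 1, Article 2, Article 3, and Article 5.

4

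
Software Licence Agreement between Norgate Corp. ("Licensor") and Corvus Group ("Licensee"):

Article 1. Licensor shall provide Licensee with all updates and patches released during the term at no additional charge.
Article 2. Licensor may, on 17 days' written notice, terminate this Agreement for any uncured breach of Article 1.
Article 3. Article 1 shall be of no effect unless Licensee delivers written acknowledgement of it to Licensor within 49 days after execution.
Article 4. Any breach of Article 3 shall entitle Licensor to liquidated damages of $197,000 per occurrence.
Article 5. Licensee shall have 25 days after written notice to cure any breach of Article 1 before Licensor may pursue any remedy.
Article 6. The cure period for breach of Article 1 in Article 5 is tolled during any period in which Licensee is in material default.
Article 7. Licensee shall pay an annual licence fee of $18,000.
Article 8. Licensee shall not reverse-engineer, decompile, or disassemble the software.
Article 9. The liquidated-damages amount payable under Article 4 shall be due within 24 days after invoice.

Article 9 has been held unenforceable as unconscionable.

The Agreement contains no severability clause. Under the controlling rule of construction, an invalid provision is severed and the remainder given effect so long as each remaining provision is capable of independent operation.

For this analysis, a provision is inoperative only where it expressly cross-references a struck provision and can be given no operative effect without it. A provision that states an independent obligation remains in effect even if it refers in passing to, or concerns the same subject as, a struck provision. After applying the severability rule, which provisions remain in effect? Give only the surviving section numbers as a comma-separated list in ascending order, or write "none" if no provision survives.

1, 2, 3, 4, 5, 6, 7, 8

Article 9 is struck. No other provision's operative terms depend on Article 9. Under the stated default rule, only provisions that cannot operate independently fall away; the rest are enforced. Article 1, Article 2, Article 3, Article 4, Article 5, Article 6, Article 7, and Article 8 remain in effect.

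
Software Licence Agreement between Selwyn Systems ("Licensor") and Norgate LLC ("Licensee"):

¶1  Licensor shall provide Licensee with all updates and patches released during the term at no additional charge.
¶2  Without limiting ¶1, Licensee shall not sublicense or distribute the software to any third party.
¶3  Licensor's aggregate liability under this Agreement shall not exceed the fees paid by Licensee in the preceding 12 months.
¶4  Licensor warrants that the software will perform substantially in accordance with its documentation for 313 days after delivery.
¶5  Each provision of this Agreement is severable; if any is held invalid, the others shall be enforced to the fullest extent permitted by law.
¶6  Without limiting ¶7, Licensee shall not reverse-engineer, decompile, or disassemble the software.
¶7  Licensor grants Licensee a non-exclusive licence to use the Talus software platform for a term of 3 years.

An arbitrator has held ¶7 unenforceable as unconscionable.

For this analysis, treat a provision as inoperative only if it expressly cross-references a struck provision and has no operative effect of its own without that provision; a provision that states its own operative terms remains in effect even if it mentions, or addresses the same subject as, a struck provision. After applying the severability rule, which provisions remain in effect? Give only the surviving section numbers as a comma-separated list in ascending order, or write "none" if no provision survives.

¶7 is struck. ¶6 mentions ¶7 but its own obligation stands independently of ¶7, so ¶6 is not affected. No other provision's operative terms depend on ¶7. Under the severability clause in ¶5, the remaining provisions continue in force. That leaves ¶1, ¶2, ¶3, ¶4, ¶5, and ¶6 in effect.

1, 2, 3, 4, 5, 6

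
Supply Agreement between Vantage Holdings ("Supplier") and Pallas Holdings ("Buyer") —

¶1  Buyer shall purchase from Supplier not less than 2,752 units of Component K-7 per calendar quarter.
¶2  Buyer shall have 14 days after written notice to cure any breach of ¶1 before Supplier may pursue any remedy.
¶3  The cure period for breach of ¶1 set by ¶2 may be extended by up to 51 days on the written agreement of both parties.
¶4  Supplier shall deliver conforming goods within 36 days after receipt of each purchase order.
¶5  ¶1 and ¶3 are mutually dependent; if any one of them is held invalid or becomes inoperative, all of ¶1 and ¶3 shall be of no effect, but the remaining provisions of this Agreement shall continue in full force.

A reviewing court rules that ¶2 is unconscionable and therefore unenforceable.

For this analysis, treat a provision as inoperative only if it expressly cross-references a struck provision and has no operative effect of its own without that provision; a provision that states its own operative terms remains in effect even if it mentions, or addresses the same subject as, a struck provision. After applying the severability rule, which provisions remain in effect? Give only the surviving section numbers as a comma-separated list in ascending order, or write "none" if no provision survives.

4, 5

¶2 is struck. ¶3 has no operative effect of its own apart from ¶2 and is therefore inoperative. ¶5 declares ¶1 and ¶3 mutually dependent; since one of them has fallen, all of them are of no effect. That brings down ¶1 as well. The remainder continues in force under ¶5. That leaves ¶4 and ¶5 in effect.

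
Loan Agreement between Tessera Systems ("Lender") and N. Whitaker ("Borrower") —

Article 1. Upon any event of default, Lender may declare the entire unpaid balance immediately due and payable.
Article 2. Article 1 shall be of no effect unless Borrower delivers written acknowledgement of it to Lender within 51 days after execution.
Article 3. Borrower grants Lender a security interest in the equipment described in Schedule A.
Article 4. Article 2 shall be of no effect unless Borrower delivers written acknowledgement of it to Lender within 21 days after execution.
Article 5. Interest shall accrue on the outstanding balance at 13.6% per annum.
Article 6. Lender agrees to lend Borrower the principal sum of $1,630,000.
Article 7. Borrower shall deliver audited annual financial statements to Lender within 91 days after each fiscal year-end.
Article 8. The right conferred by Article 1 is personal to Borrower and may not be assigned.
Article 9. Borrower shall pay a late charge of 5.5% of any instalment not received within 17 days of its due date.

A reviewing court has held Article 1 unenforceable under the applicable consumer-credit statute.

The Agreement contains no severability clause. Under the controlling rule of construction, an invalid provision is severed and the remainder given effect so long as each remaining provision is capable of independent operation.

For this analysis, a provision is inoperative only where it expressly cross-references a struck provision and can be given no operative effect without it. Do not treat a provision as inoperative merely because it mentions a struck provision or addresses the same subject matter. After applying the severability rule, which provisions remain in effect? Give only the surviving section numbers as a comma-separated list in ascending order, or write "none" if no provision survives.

Article 1 is struck. Article 2 merely fixes the acknowledgement condition for Article 1; with Article 1 gone it has nothing to operate on and falls away. Article 8 has no operative effect of its own apart from Article 1 and is therefore inoperative. The only function of Article 4 is the acknowledgement condition for Article 2, so it cannot stand once Article 2 is removed. With no severability clause, the stated default rule severs what cannot stand and enforces each remaining provision that can operate on its own. That leaves Article 3, Article 5, Article 6, Article 7, and Article 9 in effect.

3, 5, 6, 7, 9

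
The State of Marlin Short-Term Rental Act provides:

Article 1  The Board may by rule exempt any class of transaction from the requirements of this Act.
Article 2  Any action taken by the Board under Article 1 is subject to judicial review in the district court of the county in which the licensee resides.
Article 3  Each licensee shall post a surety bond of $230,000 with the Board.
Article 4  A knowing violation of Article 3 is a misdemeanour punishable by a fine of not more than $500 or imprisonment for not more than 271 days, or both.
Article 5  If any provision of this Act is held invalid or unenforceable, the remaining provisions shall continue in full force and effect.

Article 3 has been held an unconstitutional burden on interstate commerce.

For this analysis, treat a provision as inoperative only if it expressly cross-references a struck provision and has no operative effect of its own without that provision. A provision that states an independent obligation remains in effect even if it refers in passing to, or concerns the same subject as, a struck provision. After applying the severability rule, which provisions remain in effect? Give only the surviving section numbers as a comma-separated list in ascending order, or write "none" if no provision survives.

Article 3 is struck. Article 4 has no operative effect of its own apart from Article 3 and is therefore inoperative. Under the severability clause in Article 5, the remaining provisions continue in force. That leaves Article 1, Article 2, and Article 5 in effect.

1, 2, 5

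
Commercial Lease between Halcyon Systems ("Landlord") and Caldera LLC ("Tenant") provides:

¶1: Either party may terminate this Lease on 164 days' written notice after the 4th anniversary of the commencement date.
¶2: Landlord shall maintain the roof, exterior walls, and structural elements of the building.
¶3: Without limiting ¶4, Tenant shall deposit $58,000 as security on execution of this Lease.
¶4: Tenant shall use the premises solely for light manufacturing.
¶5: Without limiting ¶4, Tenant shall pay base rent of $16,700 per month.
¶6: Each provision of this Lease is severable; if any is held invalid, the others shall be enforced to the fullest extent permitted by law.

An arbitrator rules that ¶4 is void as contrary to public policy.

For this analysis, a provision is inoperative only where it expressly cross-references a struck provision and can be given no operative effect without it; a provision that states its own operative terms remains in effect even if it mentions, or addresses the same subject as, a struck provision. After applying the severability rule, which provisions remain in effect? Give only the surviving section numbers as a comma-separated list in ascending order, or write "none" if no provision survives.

¶4 is struck. ¶3 mentions ¶4 but its own obligation stands independently of ¶4, so ¶3 is not affected. Although ¶5 refers to ¶4, its operative terms do not depend on ¶4, so it remains in effect. Nothing else in the Lease is defined by reference to ¶4. ¶6 is a severability clause and preserves every provision that can still be given independent effect. ¶1, ¶2, ¶3, ¶5, and ¶6 remain in effect.

1, 2, 3, 5, 6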